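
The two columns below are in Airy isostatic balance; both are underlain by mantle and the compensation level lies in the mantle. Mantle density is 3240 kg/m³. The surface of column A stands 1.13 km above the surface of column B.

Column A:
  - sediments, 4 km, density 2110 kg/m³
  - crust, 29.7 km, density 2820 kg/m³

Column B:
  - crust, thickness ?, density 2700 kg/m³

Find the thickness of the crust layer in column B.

24.7 km

Take the compensation level at the base of the deeper column (depth z_c below the surface of column A) and equate Σ ρ_i t_i down to z_c; mantle fills any gap and the z_c terms cancel.
Column A: 4×2110 + 29.7×2820 + (z_c − 33.7)×3240
Column B: 1.13×0 + x×2700 + (z_c − 1.13 − 0 − x)×3240
The z_c×3240 term appears on both sides and cancels. Collect the known terms of each column as K = Σ(ρt)_known − 3240 × (depth of known layers): K_A = 92194 − 3240×33.7 = −16994; K_B = 0 − 3240×(1.13 + 0) = −3661.2.
Balance: K_A = K_B − x×(3240 − 2700), so x = (K_B − K_A)/(3240 − 2700) = 13332.8/540 = 24.7 km.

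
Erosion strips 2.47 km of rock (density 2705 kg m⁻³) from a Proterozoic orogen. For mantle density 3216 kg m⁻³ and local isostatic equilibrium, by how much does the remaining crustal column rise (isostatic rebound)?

Unloading: uplift u = e ρ_c/ρ_m = 2.47 km × 2705/3216 = 2.08 km.

2.08 km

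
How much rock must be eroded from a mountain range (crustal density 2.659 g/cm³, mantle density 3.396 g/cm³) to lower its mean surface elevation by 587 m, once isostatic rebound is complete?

2700 m

Net drop Δ = e − u = e − e ρ_c/ρ_m = e (ρ_m − ρ_c)/ρ_m.
e = Δ ρ_m/(ρ_m − ρ_c) = 587 m × 3.396/0.737 = 2700 m.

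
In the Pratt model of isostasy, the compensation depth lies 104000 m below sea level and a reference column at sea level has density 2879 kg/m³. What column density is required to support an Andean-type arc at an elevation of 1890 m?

2830 kg/m³

Pratt balance: ρ_ref D = ρ (D + h).
ρ = ρ_ref D/(D + h) = 2879 × 104000 m/(104000 m + 1890 m) = 2830 kg/m³.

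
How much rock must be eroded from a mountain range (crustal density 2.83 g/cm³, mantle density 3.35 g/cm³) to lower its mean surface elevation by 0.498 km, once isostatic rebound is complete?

3.21 km

Net drop Δ = e − u = e − e ρ_c/ρ_m = e (ρ_m − ρ_c)/ρ_m.
e = Δ ρ_m/(ρ_m − ρ_c) = 0.498 km × 3.35/0.52 = 3.21 km.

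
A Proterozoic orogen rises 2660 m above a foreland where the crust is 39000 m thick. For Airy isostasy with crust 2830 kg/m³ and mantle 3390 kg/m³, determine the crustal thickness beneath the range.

55100 m

Root depth r = h ρ_c / (ρ_m − ρ_c) = 2660 m × 2830 / 560 = 13440 m.
Total thickness = T + h + r = 39000 m + 2660 m + 13440 m = 55100 m.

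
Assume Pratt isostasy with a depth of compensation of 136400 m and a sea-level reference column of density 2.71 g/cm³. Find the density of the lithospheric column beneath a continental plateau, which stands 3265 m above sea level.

Pratt balance: ρ_ref D = ρ (D + h).
ρ = ρ_ref D/(D + h) = 2.71 × 136400 m/(136400 m + 3265 m) = 2.65 g/cm³.

2.65 g/cm³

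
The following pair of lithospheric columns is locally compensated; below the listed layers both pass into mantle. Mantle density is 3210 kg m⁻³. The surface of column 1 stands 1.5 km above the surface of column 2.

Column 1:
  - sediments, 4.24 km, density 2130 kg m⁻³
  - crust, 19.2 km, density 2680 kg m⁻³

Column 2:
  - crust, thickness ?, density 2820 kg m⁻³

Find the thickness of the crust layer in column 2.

Take the compensation level at the base of the deeper column (depth z_c below the surface of column 1) and equate Σ ρ_i t_i down to z_c; mantle fills any gap and the z_c terms cancel.
Column 1: 4.24×2130 + 19.2×2680 + (z_c − 23.44)×3210
Column 2: 1.5×0 + x×2820 + (z_c − 1.5 − 0 − x)×3210
The z_c×3210 term appears on both sides and cancels. Collect the known terms of each column as K = Σ(ρt)_known − 3210 × (depth of known layers): K_1 = 60487.2 − 3210×23.44 = −14755.2; K_2 = 0 − 3210×(1.5 + 0) = −4815.
Balance: K_1 = K_2 − x×(3210 − 2820), so x = (K_2 − K_1)/(3210 − 2820) = 9940.2/390 = 25.5 km.

25.5 km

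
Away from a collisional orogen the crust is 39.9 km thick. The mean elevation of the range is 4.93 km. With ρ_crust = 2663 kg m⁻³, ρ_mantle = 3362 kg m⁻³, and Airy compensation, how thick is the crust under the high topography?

63.6 km

Root depth r = h ρ_c / (ρ_m − ρ_c) = 4.93 km × 2663 / 699 = 18.78 km.
Total thickness = T + h + r = 39.9 km + 4.93 km + 18.78 km = 63.6 km.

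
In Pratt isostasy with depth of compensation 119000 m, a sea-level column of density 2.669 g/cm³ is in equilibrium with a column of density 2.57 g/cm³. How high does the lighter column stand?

4580 m

ρ_ref D = ρ (D + h) → h = D (ρ_ref − ρ)/ρ.
h = 119000 m × (2.669 − 2.57)/2.57 = 4580 m.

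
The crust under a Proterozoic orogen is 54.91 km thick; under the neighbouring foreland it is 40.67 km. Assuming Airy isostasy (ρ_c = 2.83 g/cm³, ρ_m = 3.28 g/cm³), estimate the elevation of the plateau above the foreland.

1.95 km

Excess crust Δ = 54.91 km − 40.67 km = 14.24 km, split between elevation h and root r with h + r = Δ.
Airy balance ρ_c h = (ρ_m − ρ_c) r gives r = h ρ_c/(ρ_m − ρ_c), so h (1 + ρ_c/(ρ_m − ρ_c)) = Δ, i.e. h = Δ (ρ_m − ρ_c)/ρ_m.
h = 14.24 km × 0.45/3.28 = 1.95 km.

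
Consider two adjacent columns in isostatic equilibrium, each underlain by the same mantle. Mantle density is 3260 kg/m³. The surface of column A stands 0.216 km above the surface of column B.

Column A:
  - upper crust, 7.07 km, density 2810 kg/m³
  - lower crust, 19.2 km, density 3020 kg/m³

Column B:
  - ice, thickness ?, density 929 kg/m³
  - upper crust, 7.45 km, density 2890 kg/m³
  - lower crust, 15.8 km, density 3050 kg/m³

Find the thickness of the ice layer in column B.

Take the compensation level at the base of the deeper column (depth z_c below the surface of column A) and equate Σ ρ_i t_i down to z_c; mantle fills any gap and the z_c terms cancel.
Column A: 7.07×2810 + 19.2×3020 + (z_c − 26.27)×3260
Column B: 0.216×0 + x×929 + 7.45×2890 + 15.8×3050 + (z_c − 0.216 − 23.25 − x)×3260
The z_c×3260 term appears on both sides and cancels. Collect the known terms of each column as K = Σ(ρt)_known − 3260 × (depth of known layers): K_A = 77850.7 − 3260×26.27 = −7789.5; K_B = 69720.5 − 3260×(0.216 + 23.25) = −6778.66.
Balance: K_A = K_B − x×(3260 − 929), so x = (K_B − K_A)/(3260 − 929) = 1010.84/2331 = 0.434 km.

0.434 km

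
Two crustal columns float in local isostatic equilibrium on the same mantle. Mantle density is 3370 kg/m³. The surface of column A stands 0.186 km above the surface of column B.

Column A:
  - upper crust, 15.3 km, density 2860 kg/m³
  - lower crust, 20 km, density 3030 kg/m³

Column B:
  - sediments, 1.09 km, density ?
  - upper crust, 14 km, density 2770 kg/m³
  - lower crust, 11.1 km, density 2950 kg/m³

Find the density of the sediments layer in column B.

Take the compensation level at the base of the deeper column (depth z_c below the surface of column A) and equate Σ ρ_i t_i down to z_c; mantle fills any gap and the z_c terms cancel.
Column A: 15.3×2860 + 20×3030 + (z_c − 35.3)×3370
Column B: 0.186×0 + 1.09×ρ + 14×2770 + 11.1×2950 + (z_c − 0.186 − 26.19)×3370
The z_c×3370 term appears on both sides and cancels. Collect the known terms of each column as K = Σ(ρt)_known − 3370 × (depth of known layers): K_A = 104358 − 3370×35.3 = −14603; K_B = 71525 − 3370×(0.186 + 26.19) = −17362.12.
Balance: K_A = K_B + 1.09×ρ, so ρ = (K_A − K_B)/1.09 = 2759.12/1.09 = 2530 kg/m³.

2530 kg/m³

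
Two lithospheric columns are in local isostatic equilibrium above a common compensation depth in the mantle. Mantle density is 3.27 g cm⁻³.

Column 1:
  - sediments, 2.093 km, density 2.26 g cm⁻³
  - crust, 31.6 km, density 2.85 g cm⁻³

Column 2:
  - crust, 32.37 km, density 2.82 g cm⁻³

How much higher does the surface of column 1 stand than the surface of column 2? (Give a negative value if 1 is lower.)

0.251 km

For any compensation level in the mantle, the mantle terms cancel and isostasy reduces to e = (Σt_1 − Σt_2) − (Σ(ρt)_1 − Σ(ρt)_2) / ρ_m.
Σt_1 = 33.693 km; Σt_2 = 32.37 km; Σ(ρt)_1 = 94.79018; Σ(ρt)_2 = 91.2834 (in km·g cm⁻³).
e = (33.693 − 32.37) − (94.79018 − 91.2834) / 3.27 = 0.251 km.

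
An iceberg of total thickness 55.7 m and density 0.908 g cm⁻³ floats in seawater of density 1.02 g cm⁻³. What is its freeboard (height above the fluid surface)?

6.12 m

Floating equilibrium: submerged depth d = t ρ_obj/ρ_fluid = 55.7 m × 0.908/1.02 = 49.58 m.
Freeboard = t − d = 55.7 m − 49.58 m = 6.12 m.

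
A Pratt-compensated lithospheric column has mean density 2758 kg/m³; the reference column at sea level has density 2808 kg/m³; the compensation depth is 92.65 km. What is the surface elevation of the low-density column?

1.68 km

ρ_ref D = ρ (D + h) → h = D (ρ_ref − ρ)/ρ.
h = 92.65 km × (2808 − 2758)/2758 = 1.68 km.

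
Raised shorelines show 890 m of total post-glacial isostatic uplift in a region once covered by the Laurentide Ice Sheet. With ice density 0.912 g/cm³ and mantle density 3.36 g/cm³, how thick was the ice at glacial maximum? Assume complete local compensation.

u = t ρ_ice/ρ_m → t = u ρ_m/ρ_ice = 890 m × 3.36/0.912 = 3280 m.

3280 m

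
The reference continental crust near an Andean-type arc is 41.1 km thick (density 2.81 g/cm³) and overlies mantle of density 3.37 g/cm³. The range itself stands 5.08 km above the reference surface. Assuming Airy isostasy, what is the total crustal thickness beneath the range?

71.7 km

Root depth r = h ρ_c / (ρ_m − ρ_c) = 5.08 km × 2.81 / 0.56 = 25.49 km.
Total thickness = T + h + r = 41.1 km + 5.08 km + 25.49 km = 71.7 km.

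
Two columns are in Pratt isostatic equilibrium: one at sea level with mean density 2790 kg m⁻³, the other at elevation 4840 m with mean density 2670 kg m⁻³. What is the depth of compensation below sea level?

ρ_ref D = ρ (D + h) → D (ρ_ref − ρ) = ρ h.
D = ρ h/(ρ_ref − ρ) = 2670 × 4840 m/(2790 − 2670) = 108000 m.

108000 m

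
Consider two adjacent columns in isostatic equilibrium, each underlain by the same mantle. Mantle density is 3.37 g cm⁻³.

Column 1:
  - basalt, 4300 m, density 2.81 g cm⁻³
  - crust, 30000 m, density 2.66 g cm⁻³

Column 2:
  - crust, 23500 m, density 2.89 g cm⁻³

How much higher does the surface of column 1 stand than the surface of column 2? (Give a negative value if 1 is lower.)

3690 m

For any compensation level in the mantle, the mantle terms cancel and isostasy reduces to e = (Σt_1 − Σt_2) − (Σ(ρt)_1 − Σ(ρt)_2) / ρ_m.
Σt_1 = 34300 m; Σt_2 = 23500 m; Σ(ρt)_1 = 91883; Σ(ρt)_2 = 67915 (in m·g cm⁻³).
e = (34300 − 23500) − (91883 − 67915) / 3.37 = 3690 m.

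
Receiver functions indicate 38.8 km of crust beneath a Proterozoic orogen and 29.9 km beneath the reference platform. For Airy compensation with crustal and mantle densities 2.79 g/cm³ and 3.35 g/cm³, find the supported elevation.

1.49 km

Excess crust Δ = 38.8 km − 29.9 km = 8.9 km, split between elevation h and root r with h + r = Δ.
Airy balance ρ_c h = (ρ_m − ρ_c) r gives r = h ρ_c/(ρ_m − ρ_c), so h (1 + ρ_c/(ρ_m − ρ_c)) = Δ, i.e. h = Δ (ρ_m − ρ_c)/ρ_m.
h = 8.9 km × 0.56/3.35 = 1.49 km.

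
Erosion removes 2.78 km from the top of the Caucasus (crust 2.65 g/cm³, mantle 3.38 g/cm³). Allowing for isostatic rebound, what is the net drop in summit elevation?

0.6 km

Rebound u = e ρ_c/ρ_m = 2.78 km × 2.65/3.38 = 2.18 km.
Net surface drop = e − u = 2.78 km − 2.18 km = e (ρ_m − ρ_c)/ρ_m = 0.6 km.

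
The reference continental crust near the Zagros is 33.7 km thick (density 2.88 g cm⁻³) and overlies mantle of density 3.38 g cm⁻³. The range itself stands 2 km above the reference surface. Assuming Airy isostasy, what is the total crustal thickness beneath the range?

Root depth r = h ρ_c / (ρ_m − ρ_c) = 2 km × 2.88 / 0.5 = 11.52 km.
Total thickness = T + h + r = 33.7 km + 2 km + 11.52 km = 47.2 km.

47.2 km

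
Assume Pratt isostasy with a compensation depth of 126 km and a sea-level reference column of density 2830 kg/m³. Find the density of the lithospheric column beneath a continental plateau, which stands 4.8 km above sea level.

2730 kg/m³

Pratt balance: ρ_ref D = ρ (D + h).
ρ = ρ_ref D/(D + h) = 2830 × 126 km/(126 km + 4.8 km) = 2730 kg/m³.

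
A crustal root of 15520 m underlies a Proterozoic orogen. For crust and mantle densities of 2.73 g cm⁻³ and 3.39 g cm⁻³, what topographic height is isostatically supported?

3750 m

By Archimedes' principle applied to the lithosphere: ρ_c h = (ρ_m − ρ_c) r.
h = r (ρ_m − ρ_c) / ρ_c = 15520 m × (3.39 − 2.73) / 2.73 = 3750 m.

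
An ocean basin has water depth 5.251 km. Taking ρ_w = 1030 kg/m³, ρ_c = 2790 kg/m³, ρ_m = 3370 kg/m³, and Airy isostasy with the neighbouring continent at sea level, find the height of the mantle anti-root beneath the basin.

In Airy isostatic equilibrium: replacing crust with seawater at the top is compensated by replacing crust with mantle at the base: d (ρ_c − ρ_w) = a (ρ_m − ρ_c).
a = d (ρ_c − ρ_w)/(ρ_m − ρ_c) = 5.251 km × 1760/580 = 15.9 km.

15.9 km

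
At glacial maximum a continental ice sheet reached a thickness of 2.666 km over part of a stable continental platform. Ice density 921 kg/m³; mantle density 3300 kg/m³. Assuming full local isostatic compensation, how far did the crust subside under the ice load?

0.744 km

Equating mass per unit area of the two columns: the ice load ρ_ice t is balanced by mantle displaced below, ρ_m s.
s = t ρ_ice / ρ_m = 2.666 km × 921/3300 = 0.744 km.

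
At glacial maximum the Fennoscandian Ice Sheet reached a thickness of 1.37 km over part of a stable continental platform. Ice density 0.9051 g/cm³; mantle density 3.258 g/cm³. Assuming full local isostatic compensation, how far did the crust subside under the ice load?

0.381 km

By Archimedes' principle applied to the lithosphere: the ice load ρ_ice t is balanced by mantle displaced below, ρ_m s.
s = t ρ_ice / ρ_m = 1.37 km × 0.9051/3.258 = 0.381 km.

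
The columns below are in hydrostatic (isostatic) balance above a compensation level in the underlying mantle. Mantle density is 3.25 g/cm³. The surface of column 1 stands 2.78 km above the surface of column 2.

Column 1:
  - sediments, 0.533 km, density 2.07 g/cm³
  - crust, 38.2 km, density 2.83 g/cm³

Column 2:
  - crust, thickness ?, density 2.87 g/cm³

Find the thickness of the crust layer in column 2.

Take the compensation level at the base of the deeper column (depth z_c below the surface of column 1) and equate Σ ρ_i t_i down to z_c; mantle fills any gap and the z_c terms cancel.
Column 1: 0.533×2.07 + 38.2×2.83 + (z_c − 38.733)×3.25
Column 2: 2.78×0 + x×2.87 + (z_c − 2.78 − 0 − x)×3.25
The z_c×3.25 term appears on both sides and cancels. Collect the known terms of each column as K = Σ(ρt)_known − 3.25 × (depth of known layers): K_1 = 109.20931 − 3.25×38.733 = −16.67294; K_2 = 0 − 3.25×(2.78 + 0) = −9.035.
Balance: K_1 = K_2 − x×(3.25 − 2.87), so x = (K_2 − K_1)/(3.25 − 2.87) = 7.63794/0.38 = 20.1 km.

20.1 km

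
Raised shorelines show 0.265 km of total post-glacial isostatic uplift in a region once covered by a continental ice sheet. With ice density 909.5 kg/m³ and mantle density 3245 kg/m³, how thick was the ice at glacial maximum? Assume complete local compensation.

u = t ρ_ice/ρ_m → t = u ρ_m/ρ_ice = 0.265 km × 3245/909.5 = 0.945 km.

0.945 km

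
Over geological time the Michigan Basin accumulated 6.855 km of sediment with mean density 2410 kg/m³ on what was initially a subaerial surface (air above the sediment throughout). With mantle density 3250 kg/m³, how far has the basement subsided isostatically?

5.08 km

Subaerial load: s = t ρ_sed / ρ_m = 6.855 km × 2410/3250 = 5.08 km.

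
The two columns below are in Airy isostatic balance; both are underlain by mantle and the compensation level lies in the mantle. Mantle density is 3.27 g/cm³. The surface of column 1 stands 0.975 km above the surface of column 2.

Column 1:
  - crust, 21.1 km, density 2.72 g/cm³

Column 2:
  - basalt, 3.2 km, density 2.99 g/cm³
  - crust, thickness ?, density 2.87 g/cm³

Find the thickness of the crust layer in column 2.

18.8 km

Take the compensation level at the base of the deeper column (depth z_c below the surface of column 1) and equate Σ ρ_i t_i down to z_c; mantle fills any gap and the z_c terms cancel.
Column 1: 21.1×2.72 + (z_c − 21.1)×3.27
Column 2: 0.975×0 + 3.2×2.99 + x×2.87 + (z_c − 0.975 − 3.2 − x)×3.27
The z_c×3.27 term appears on both sides and cancels. Collect the known terms of each column as K = Σ(ρt)_known − 3.27 × (depth of known layers): K_1 = 57.392 − 3.27×21.1 = −11.605; K_2 = 9.568 − 3.27×(0.975 + 3.2) = −4.08425.
Balance: K_1 = K_2 − x×(3.27 − 2.87), so x = (K_2 − K_1)/(3.27 − 2.87) = 7.52075/0.4 = 18.8 km.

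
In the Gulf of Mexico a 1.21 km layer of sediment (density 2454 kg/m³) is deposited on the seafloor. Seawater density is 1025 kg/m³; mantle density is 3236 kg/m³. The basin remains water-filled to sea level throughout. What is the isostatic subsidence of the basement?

Submarine loading: the sediment displaces seawater, and the subsidence is in turn flooded, so s (ρ_m − ρ_w) = t (ρ_sed − ρ_w).
s = 1.21 km × (2454 − 1025) / (3236 − 1025) = 0.782 km.

0.782 km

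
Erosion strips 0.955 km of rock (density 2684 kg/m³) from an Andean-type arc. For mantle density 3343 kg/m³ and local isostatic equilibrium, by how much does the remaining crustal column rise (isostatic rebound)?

0.767 km

Unloading: uplift u = e ρ_c/ρ_m = 0.955 km × 2684/3343 = 0.767 km.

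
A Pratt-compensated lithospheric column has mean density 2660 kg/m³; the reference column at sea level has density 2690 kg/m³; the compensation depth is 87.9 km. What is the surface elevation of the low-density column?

0.991 km

ρ_ref D = ρ (D + h) → h = D (ρ_ref − ρ)/ρ.
h = 87.9 km × (2690 − 2660)/2660 = 0.991 km.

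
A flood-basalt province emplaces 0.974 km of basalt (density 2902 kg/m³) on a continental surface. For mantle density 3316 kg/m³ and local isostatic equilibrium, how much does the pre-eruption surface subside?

Subaerial loading: s = t ρ_load / ρ_m.
s = 0.974 km × 2902/3316 = 0.852 km.

0.852 km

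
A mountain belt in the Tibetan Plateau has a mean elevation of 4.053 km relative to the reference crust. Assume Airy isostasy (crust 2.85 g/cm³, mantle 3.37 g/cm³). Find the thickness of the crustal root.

Equating mass per unit area of the two columns: the weight of the topography is balanced by the buoyancy of the root, ρ_c h = (ρ_m − ρ_c) r.
r = h · ρ_c / (ρ_m − ρ_c) = 4.053 km × 2.85 / (3.37 − 2.85) = 22.2 km.

22.2 km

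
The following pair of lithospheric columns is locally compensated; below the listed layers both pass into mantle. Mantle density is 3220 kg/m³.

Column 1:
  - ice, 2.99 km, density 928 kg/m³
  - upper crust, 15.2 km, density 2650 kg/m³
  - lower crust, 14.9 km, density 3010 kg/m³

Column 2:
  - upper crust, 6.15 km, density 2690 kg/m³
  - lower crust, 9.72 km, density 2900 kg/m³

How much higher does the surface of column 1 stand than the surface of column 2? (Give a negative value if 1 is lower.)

For any compensation level in the mantle, the mantle terms cancel and isostasy reduces to e = (Σt_1 − Σt_2) − (Σ(ρt)_1 − Σ(ρt)_2) / ρ_m.
Σt_1 = 33.09 km; Σt_2 = 15.87 km; Σ(ρt)_1 = 87903.72; Σ(ρt)_2 = 44731.5 (in km·kg/m³).
e = (33.09 − 15.87) − (87903.72 − 44731.5) / 3220 = 3.81 km.

3.81 km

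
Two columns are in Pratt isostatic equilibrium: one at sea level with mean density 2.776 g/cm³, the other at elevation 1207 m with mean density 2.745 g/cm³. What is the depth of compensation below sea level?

107000 m

ρ_ref D = ρ (D + h) → D (ρ_ref − ρ) = ρ h.
D = ρ h/(ρ_ref − ρ) = 2.745 × 1207 m/(2.776 − 2.745) = 107000 m.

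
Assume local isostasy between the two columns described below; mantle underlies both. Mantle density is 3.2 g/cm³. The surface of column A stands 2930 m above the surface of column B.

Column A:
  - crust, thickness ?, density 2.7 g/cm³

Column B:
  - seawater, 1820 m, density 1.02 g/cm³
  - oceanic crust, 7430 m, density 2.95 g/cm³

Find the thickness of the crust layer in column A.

Take the compensation level at the base of the deeper column (depth z_c below the surface of column A) and equate Σ ρ_i t_i down to z_c; mantle fills any gap and the z_c terms cancel.
Column A: x×2.7 + (z_c − 0 − x)×3.2
Column B: 2930×0 + 1820×1.02 + 7430×2.95 + (z_c − 2930 − 9250)×3.2
The z_c×3.2 term appears on both sides and cancels. Collect the known terms of each column as K = Σ(ρt)_known − 3.2 × (depth of known layers): K_A = 0 − 3.2×0 = 0; K_B = 23774.9 − 3.2×(2930 + 9250) = −15201.1.
Balance: K_A − x×(3.2 − 2.7) = K_B, so x = (K_A − K_B)/(3.2 − 2.7) = 15201.1/0.5 = 30400 m.

30400 m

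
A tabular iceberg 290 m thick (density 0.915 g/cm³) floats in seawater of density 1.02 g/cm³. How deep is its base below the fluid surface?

260 m

Draft d = t ρ_obj/ρ_fluid = 290 m × 0.915/1.02 = 260 m.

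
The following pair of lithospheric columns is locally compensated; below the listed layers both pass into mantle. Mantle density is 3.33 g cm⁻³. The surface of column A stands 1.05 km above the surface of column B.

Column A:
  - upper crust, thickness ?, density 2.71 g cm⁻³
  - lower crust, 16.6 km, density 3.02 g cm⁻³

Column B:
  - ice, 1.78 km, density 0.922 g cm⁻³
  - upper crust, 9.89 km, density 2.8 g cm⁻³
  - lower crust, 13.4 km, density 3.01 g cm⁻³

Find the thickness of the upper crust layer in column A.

19.6 km

Take the compensation level at the base of the deeper column (depth z_c below the surface of column A) and equate Σ ρ_i t_i down to z_c; mantle fills any gap and the z_c terms cancel.
Column A: x×2.71 + 16.6×3.02 + (z_c − 16.6 − x)×3.33
Column B: 1.05×0 + 1.78×0.922 + 9.89×2.8 + 13.4×3.01 + (z_c − 1.05 − 25.07)×3.33
The z_c×3.33 term appears on both sides and cancels. Collect the known terms of each column as K = Σ(ρt)_known − 3.33 × (depth of known layers): K_A = 50.132 − 3.33×16.6 = −5.146; K_B = 69.66716 − 3.33×(1.05 + 25.07) = −17.31244.
Balance: K_A − x×(3.33 − 2.71) = K_B, so x = (K_A − K_B)/(3.33 − 2.71) = 12.1664/0.62 = 19.6 km.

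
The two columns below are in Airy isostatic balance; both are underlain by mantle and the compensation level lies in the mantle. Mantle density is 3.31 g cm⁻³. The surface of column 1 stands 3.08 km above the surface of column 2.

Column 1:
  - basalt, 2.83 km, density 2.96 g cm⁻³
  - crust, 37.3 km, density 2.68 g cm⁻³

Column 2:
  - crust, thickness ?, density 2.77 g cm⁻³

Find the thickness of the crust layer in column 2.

Take the compensation level at the base of the deeper column (depth z_c below the surface of column 1) and equate Σ ρ_i t_i down to z_c; mantle fills any gap and the z_c terms cancel.
Column 1: 2.83×2.96 + 37.3×2.68 + (z_c − 40.13)×3.31
Column 2: 3.08×0 + x×2.77 + (z_c − 3.08 − 0 − x)×3.31
The z_c×3.31 term appears on both sides and cancels. Collect the known terms of each column as K = Σ(ρt)_known − 3.31 × (depth of known layers): K_1 = 108.3408 − 3.31×40.13 = −24.4895; K_2 = 0 − 3.31×(3.08 + 0) = −10.1948.
Balance: K_1 = K_2 − x×(3.31 − 2.77), so x = (K_2 − K_1)/(3.31 − 2.77) = 14.2947/0.54 = 26.5 km.

26.5 km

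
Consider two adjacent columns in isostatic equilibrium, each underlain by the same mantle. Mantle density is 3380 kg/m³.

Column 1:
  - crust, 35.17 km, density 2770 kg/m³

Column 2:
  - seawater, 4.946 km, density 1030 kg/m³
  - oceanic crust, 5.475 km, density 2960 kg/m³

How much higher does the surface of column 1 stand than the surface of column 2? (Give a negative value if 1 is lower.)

2.23 km

For any compensation level in the mantle, the mantle terms cancel and isostasy reduces to e = (Σt_1 − Σt_2) − (Σ(ρt)_1 − Σ(ρt)_2) / ρ_m.
Σt_1 = 35.17 km; Σt_2 = 10.421 km; Σ(ρt)_1 = 97420.9; Σ(ρt)_2 = 21300.38 (in km·kg/m³).
e = (35.17 − 10.421) − (97420.9 − 21300.38) / 3380 = 2.23 km.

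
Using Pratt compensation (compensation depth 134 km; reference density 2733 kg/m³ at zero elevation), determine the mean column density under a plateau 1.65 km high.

Pratt balance: ρ_ref D = ρ (D + h).
ρ = ρ_ref D/(D + h) = 2733 × 134 km/(134 km + 1.65 km) = 2700 kg/m³.

2700 kg/m³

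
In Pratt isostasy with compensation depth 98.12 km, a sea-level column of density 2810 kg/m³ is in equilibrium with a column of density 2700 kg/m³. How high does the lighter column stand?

4 km

ρ_ref D = ρ (D + h) → h = D (ρ_ref − ρ)/ρ.
h = 98.12 km × (2810 − 2700)/2700 = 4 km.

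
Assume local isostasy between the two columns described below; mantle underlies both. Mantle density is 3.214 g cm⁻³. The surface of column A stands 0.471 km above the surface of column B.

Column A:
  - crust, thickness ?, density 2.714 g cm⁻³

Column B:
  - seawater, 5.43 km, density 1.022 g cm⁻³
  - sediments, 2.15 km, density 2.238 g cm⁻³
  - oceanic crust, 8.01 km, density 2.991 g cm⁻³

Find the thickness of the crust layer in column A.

Take the compensation level at the base of the deeper column (depth z_c below the surface of column A) and equate Σ ρ_i t_i down to z_c; mantle fills any gap and the z_c terms cancel.
Column A: x×2.714 + (z_c − 0 − x)×3.214
Column B: 0.471×0 + 5.43×1.022 + 2.15×2.238 + 8.01×2.991 + (z_c − 0.471 − 15.59)×3.214
The z_c×3.214 term appears on both sides and cancels. Collect the known terms of each column as K = Σ(ρt)_known − 3.214 × (depth of known layers): K_A = 0 − 3.214×0 = 0; K_B = 34.31907 − 3.214×(0.471 + 15.59) = −17.300984.
Balance: K_A − x×(3.214 − 2.714) = K_B, so x = (K_A − K_B)/(3.214 − 2.714) = 17.301/0.5 = 34.6 km.

34.6 km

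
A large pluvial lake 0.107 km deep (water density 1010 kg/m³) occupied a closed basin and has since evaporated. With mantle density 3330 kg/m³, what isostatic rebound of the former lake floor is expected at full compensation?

0.0325 km

u = d ρ_w/ρ_m = 0.107 km × 1010/3330 = 0.0325 km.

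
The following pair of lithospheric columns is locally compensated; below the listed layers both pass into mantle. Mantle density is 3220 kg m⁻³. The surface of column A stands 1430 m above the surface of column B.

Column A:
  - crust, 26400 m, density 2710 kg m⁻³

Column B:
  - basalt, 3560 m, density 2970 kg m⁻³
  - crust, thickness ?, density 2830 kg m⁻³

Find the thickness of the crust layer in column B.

Take the compensation level at the base of the deeper column (depth z_c below the surface of column A) and equate Σ ρ_i t_i down to z_c; mantle fills any gap and the z_c terms cancel.
Column A: 26400×2710 + (z_c − 26400)×3220
Column B: 1430×0 + 3560×2970 + x×2830 + (z_c − 1430 − 3560 − x)×3220
The z_c×3220 term appears on both sides and cancels. Collect the known terms of each column as K = Σ(ρt)_known − 3220 × (depth of known layers): K_A = 71544000 − 3220×26400 = −13464000; K_B = 10573200 − 3220×(1430 + 3560) = −5494600.
Balance: K_A = K_B − x×(3220 − 2830), so x = (K_B − K_A)/(3220 − 2830) = 7969400/390 = 20400 m.

20400 m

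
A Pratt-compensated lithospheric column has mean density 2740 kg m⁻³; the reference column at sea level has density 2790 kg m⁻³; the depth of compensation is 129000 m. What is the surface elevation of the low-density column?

ρ_ref D = ρ (D + h) → h = D (ρ_ref − ρ)/ρ.
h = 129000 m × (2790 − 2740)/2740 = 2350 m.

2350 m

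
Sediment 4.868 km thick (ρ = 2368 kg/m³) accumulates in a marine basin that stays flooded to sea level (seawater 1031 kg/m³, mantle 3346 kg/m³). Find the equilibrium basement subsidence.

Submarine loading: the sediment displaces seawater, and the subsidence is in turn flooded, so s (ρ_m − ρ_w) = t (ρ_sed − ρ_w).
s = 4.868 km × (2368 − 1031) / (3346 − 1031) = 2.81 km.

2.81 km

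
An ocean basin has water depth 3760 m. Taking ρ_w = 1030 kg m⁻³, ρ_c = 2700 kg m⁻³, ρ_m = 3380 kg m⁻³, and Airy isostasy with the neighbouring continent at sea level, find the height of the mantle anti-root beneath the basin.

9230 m

Equating mass per unit area of the two columns: replacing crust with seawater at the top is compensated by replacing crust with mantle at the base: d (ρ_c − ρ_w) = a (ρ_m − ρ_c).
a = d (ρ_c − ρ_w)/(ρ_m − ρ_c) = 3760 m × 1670/680 = 9230 m.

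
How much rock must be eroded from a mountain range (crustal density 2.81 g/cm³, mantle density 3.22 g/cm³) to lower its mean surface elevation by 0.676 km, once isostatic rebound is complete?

5.31 km

Net drop Δ = e − u = e − e ρ_c/ρ_m = e (ρ_m − ρ_c)/ρ_m.
e = Δ ρ_m/(ρ_m − ρ_c) = 0.676 km × 3.22/0.41 = 5.31 km.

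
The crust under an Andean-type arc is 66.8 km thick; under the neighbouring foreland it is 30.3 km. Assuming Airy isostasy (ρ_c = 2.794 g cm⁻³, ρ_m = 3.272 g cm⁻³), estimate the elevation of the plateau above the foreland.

5.33 km

Excess crust Δ = 66.8 km − 30.3 km = 36.5 km, split between elevation h and root r with h + r = Δ.
Airy balance ρ_c h = (ρ_m − ρ_c) r gives r = h ρ_c/(ρ_m − ρ_c), so h (1 + ρ_c/(ρ_m − ρ_c)) = Δ, i.e. h = Δ (ρ_m − ρ_c)/ρ_m.
h = 36.5 km × 0.478/3.272 = 5.33 km.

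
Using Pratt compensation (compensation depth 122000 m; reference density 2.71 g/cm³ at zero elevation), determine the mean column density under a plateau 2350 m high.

2.66 g/cm³

Pratt balance: ρ_ref D = ρ (D + h).
ρ = ρ_ref D/(D + h) = 2.71 × 122000 m/(122000 m + 2350 m) = 2.66 g/cm³.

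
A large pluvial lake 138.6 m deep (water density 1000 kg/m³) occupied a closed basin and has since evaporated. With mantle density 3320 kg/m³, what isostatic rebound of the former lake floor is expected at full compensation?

u = d ρ_w/ρ_m = 138.6 m × 1000/3320 = 41.7 m.

41.7 m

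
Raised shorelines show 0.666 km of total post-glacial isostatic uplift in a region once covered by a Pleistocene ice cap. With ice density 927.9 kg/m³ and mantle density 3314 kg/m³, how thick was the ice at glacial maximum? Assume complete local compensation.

u = t ρ_ice/ρ_m → t = u ρ_m/ρ_ice = 0.666 km × 3314/927.9 = 2.38 km.

2.38 km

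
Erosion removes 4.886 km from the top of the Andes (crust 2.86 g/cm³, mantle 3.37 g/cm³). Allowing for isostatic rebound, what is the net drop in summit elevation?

Rebound u = e ρ_c/ρ_m = 4.886 km × 2.86/3.37 = 4.147 km.
Net surface drop = e − u = 4.886 km − 4.147 km = e (ρ_m − ρ_c)/ρ_m = 0.739 km.

0.739 km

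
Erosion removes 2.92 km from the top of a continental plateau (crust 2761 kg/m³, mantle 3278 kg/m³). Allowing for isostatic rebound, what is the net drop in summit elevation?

0.461 km

Rebound u = e ρ_c/ρ_m = 2.92 km × 2761/3278 = 2.459 km.
Net surface drop = e − u = 2.92 km − 2.459 km = e (ρ_m − ρ_c)/ρ_m = 0.461 km.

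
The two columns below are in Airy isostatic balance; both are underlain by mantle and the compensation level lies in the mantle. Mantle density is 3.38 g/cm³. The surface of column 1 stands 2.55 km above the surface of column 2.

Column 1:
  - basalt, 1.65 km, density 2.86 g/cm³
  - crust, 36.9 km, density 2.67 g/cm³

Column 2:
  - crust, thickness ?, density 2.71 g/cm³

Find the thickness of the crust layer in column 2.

Take the compensation level at the base of the deeper column (depth z_c below the surface of column 1) and equate Σ ρ_i t_i down to z_c; mantle fills any gap and the z_c terms cancel.
Column 1: 1.65×2.86 + 36.9×2.67 + (z_c − 38.55)×3.38
Column 2: 2.55×0 + x×2.71 + (z_c − 2.55 − 0 − x)×3.38
The z_c×3.38 term appears on both sides and cancels. Collect the known terms of each column as K = Σ(ρt)_known − 3.38 × (depth of known layers): K_1 = 103.242 − 3.38×38.55 = −27.057; K_2 = 0 − 3.38×(2.55 + 0) = −8.619.
Balance: K_1 = K_2 − x×(3.38 − 2.71), so x = (K_2 − K_1)/(3.38 − 2.71) = 18.438/0.67 = 27.5 km.

27.5 km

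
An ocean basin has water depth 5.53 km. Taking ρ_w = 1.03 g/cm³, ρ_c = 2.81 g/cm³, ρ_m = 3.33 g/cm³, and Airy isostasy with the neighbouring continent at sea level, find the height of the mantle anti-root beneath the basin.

For local isostatic compensation: replacing crust with seawater at the top is compensated by replacing crust with mantle at the base: d (ρ_c − ρ_w) = a (ρ_m − ρ_c).
a = d (ρ_c − ρ_w)/(ρ_m − ρ_c) = 5.53 km × 1.78/0.52 = 18.9 km.

18.9 km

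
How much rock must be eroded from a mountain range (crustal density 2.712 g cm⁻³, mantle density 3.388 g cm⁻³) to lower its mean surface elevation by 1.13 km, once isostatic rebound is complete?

5.66 km

Net drop Δ = e − u = e − e ρ_c/ρ_m = e (ρ_m − ρ_c)/ρ_m.
e = Δ ρ_m/(ρ_m − ρ_c) = 1.13 km × 3.388/0.676 = 5.66 km.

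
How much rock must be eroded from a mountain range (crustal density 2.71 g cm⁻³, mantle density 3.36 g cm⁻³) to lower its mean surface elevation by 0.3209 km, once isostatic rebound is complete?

1.66 km

Net drop Δ = e − u = e − e ρ_c/ρ_m = e (ρ_m − ρ_c)/ρ_m.
e = Δ ρ_m/(ρ_m − ρ_c) = 0.3209 km × 3.36/0.65 = 1.66 km.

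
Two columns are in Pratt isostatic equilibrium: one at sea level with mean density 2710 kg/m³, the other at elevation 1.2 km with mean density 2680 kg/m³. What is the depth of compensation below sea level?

107 km

ρ_ref D = ρ (D + h) → D (ρ_ref − ρ) = ρ h.
D = ρ h/(ρ_ref − ρ) = 2680 × 1.2 km/(2710 − 2680) = 107 km.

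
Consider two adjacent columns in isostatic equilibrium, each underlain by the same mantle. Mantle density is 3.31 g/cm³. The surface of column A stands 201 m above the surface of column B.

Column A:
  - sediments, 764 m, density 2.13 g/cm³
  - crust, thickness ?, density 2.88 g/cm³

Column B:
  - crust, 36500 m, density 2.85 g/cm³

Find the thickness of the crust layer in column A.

38500 m

Take the compensation level at the base of the deeper column (depth z_c below the surface of column A) and equate Σ ρ_i t_i down to z_c; mantle fills any gap and the z_c terms cancel.
Column A: 764×2.13 + x×2.88 + (z_c − 764 − x)×3.31
Column B: 201×0 + 36500×2.85 + (z_c − 201 − 36500)×3.31
The z_c×3.31 term appears on both sides and cancels. Collect the known terms of each column as K = Σ(ρt)_known − 3.31 × (depth of known layers): K_A = 1627.32 − 3.31×764 = −901.52; K_B = 104025 − 3.31×(201 + 36500) = −17455.31.
Balance: K_A − x×(3.31 − 2.88) = K_B, so x = (K_A − K_B)/(3.31 − 2.88) = 16553.8/0.43 = 38500 m.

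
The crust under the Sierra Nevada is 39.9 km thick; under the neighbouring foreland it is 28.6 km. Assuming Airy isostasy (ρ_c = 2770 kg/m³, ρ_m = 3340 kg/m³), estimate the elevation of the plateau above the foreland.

1.93 km

Excess crust Δ = 39.9 km − 28.6 km = 11.3 km, split between elevation h and root r with h + r = Δ.
Airy balance ρ_c h = (ρ_m − ρ_c) r gives r = h ρ_c/(ρ_m − ρ_c), so h (1 + ρ_c/(ρ_m − ρ_c)) = Δ, i.e. h = Δ (ρ_m − ρ_c)/ρ_m.
h = 11.3 km × 570/3340 = 1.93 km.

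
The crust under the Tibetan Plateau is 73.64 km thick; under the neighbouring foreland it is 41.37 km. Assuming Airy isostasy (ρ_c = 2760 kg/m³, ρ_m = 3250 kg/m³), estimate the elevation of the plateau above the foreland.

Excess crust Δ = 73.64 km − 41.37 km = 32.27 km, split between elevation h and root r with h + r = Δ.
Airy balance ρ_c h = (ρ_m − ρ_c) r gives r = h ρ_c/(ρ_m − ρ_c), so h (1 + ρ_c/(ρ_m − ρ_c)) = Δ, i.e. h = Δ (ρ_m − ρ_c)/ρ_m.
h = 32.27 km × 490/3250 = 4.87 km.

4.87 km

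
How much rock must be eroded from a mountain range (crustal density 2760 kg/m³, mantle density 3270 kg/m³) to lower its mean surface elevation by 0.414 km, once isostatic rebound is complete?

2.65 km

Net drop Δ = e − u = e − e ρ_c/ρ_m = e (ρ_m − ρ_c)/ρ_m.
e = Δ ρ_m/(ρ_m − ρ_c) = 0.414 km × 3270/510 = 2.65 km.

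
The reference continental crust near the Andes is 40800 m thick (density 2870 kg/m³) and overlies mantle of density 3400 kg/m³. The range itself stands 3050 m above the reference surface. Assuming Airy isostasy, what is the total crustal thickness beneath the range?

60400 m

Root depth r = h ρ_c / (ρ_m − ρ_c) = 3050 m × 2870 / 530 = 16520 m.
Total thickness = T + h + r = 40800 m + 3050 m + 16520 m = 60400 m.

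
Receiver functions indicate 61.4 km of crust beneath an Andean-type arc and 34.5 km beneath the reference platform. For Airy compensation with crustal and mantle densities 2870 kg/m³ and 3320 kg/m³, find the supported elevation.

Excess crust Δ = 61.4 km − 34.5 km = 26.9 km, split between elevation h and root r with h + r = Δ.
Airy balance ρ_c h = (ρ_m − ρ_c) r gives r = h ρ_c/(ρ_m − ρ_c), so h (1 + ρ_c/(ρ_m − ρ_c)) = Δ, i.e. h = Δ (ρ_m − ρ_c)/ρ_m.
h = 26.9 km × 450/3320 = 3.65 km.

3.65 km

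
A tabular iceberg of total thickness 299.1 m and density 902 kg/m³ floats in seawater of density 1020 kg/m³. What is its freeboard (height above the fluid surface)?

Floating equilibrium: submerged depth d = t ρ_obj/ρ_fluid = 299.1 m × 902/1020 = 264.5 m.
Freeboard = t − d = 299.1 m − 264.5 m = 34.6 m.

34.6 m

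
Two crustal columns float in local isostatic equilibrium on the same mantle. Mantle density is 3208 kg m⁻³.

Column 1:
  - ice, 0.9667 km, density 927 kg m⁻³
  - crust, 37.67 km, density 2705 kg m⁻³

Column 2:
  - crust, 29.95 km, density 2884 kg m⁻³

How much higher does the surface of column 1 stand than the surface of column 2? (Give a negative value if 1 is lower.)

3.57 km

For any compensation level in the mantle, the mantle terms cancel and isostasy reduces to e = (Σt_1 − Σt_2) − (Σ(ρt)_1 − Σ(ρt)_2) / ρ_m.
Σt_1 = 38.6367 km; Σt_2 = 29.95 km; Σ(ρt)_1 = 102793.481; Σ(ρt)_2 = 86375.8 (in km·kg m⁻³).
e = (38.6367 − 29.95) − (102793.481 − 86375.8) / 3208 = 3.57 km.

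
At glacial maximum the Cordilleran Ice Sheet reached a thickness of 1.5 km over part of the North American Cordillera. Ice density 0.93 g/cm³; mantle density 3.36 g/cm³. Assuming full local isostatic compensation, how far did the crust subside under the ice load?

For local isostatic compensation: the ice load ρ_ice t is balanced by mantle displaced below, ρ_m s.
s = t ρ_ice / ρ_m = 1.5 km × 0.93/3.36 = 0.415 km.

0.415 km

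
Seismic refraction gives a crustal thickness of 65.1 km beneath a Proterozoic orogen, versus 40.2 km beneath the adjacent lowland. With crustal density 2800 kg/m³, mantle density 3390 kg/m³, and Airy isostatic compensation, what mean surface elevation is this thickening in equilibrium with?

4.33 km

Excess crust Δ = 65.1 km − 40.2 km = 24.9 km, split between elevation h and root r with h + r = Δ.
Airy balance ρ_c h = (ρ_m − ρ_c) r gives r = h ρ_c/(ρ_m − ρ_c), so h (1 + ρ_c/(ρ_m − ρ_c)) = Δ, i.e. h = Δ (ρ_m − ρ_c)/ρ_m.
h = 24.9 km × 590/3390 = 4.33 km.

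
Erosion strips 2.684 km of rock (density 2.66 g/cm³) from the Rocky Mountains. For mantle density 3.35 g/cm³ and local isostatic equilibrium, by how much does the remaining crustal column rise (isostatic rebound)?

2.13 km

Unloading: uplift u = e ρ_c/ρ_m = 2.684 km × 2.66/3.35 = 2.13 km.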